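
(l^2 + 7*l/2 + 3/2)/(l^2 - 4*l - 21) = (l + 1/2)/(l - 7)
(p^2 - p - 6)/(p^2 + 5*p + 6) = (p - 3)/(p + 3)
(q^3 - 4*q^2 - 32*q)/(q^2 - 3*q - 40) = q*(q + 4)/(q + 5)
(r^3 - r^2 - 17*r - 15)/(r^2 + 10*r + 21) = (r^2 - 4*r - 5)/(r + 7)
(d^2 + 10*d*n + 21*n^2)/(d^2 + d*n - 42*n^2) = (d + 3*n)/(d - 6*n)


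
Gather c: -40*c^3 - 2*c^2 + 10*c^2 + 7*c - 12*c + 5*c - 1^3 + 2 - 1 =-40*c^3 + 8*c^2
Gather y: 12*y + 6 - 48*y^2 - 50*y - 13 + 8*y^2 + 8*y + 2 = -40*y^2 - 30*y - 5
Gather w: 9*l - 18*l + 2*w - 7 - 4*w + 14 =-9*l - 2*w + 7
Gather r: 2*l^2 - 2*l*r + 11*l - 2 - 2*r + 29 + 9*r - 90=2*l^2 + 11*l + r*(7 - 2*l) - 63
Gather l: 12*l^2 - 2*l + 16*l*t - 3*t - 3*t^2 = 12*l^2 + l*(16*t - 2) - 3*t^2 - 3*t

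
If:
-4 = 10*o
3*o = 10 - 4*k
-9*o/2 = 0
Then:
No Solution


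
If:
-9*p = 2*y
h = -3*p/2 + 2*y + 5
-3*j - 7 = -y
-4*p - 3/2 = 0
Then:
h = 143/16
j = -85/48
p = -3/8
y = 27/16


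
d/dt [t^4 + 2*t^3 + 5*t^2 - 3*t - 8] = 4*t^3 + 6*t^2 + 10*t - 3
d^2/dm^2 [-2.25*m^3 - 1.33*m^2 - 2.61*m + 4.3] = -13.5*m - 2.66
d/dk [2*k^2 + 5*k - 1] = 4*k + 5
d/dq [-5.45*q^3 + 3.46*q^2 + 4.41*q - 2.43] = -16.35*q^2 + 6.92*q + 4.41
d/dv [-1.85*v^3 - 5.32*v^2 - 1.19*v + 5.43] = -5.55*v^2 - 10.64*v - 1.19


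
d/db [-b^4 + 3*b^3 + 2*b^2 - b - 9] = -4*b^3 + 9*b^2 + 4*b - 1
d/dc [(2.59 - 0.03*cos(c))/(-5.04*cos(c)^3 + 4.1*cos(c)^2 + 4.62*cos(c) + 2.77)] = (0.3024*cos(c)^3 - 39.2838*cos(c)^2 + 21.238*cos(c) + 12.0489)*sin(c)/(25.4016*cos(c)^6 - 41.328*cos(c)^5 - 29.7596*cos(c)^4 + 9.9624*cos(c)^3 + 44.0584*cos(c)^2 + 25.5948*cos(c) + 7.6729)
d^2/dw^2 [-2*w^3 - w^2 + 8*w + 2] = -12*w - 2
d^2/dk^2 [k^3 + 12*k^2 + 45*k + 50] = 6*k + 24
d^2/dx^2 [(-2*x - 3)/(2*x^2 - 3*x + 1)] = 2*(12*x*(2*x^2 - 3*x + 1) - (2*x + 3)*(4*x - 3)^2)/(2*x^2 - 3*x + 1)^3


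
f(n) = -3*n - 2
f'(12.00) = -3.00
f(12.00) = -38.00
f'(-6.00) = -3.00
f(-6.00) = 16.00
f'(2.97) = -3.00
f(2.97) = -10.91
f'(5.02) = -3.00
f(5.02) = -17.06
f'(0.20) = -3.00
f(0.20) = -2.60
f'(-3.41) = -3.00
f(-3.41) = 8.23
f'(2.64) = -3.00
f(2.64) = -9.92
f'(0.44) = -3.00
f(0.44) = -3.32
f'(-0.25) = -3.00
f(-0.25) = -1.25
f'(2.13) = -3.00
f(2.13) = -8.39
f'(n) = -3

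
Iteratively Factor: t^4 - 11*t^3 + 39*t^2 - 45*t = (t)*(t^3 - 11*t^2 + 39*t - 45) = t*(t - 5)*(t^2 - 6*t + 9) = t*(t - 5)*(t - 3)*(t - 3)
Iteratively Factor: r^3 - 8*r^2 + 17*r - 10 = (r - 5)*(r^2 - 3*r + 2) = (r - 5)*(r - 2)*(r - 1)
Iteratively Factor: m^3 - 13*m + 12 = (m - 3)*(m^2 + 3*m - 4) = (m - 3)*(m - 1)*(m + 4)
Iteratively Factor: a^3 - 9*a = (a + 3)*(a^2 - 3*a) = a*(a + 3)*(a - 3)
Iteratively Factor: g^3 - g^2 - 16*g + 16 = (g + 4)*(g^2 - 5*g + 4) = (g - 4)*(g + 4)*(g - 1)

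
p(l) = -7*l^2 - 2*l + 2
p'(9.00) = -128.00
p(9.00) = -583.00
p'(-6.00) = 82.00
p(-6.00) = -238.00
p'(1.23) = -19.22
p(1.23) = -11.05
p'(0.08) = -3.12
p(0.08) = 1.80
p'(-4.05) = 54.70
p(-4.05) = -104.72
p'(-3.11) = 41.54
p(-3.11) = -59.48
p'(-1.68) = 21.52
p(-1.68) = -14.40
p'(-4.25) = 57.50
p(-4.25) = -115.94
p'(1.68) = -25.52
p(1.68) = -21.12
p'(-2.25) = 29.50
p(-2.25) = -28.94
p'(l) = -14*l - 2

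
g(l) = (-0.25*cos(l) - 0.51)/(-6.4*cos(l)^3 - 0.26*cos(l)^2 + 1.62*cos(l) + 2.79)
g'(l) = (-0.25*cos(l) - 0.51)*(-19.2*sin(l)*cos(l)^2 - 0.52*sin(l)*cos(l) + 1.62*sin(l))/(-6.4*cos(l)^3 - 0.26*cos(l)^2 + 1.62*cos(l) + 2.79)^2 + 0.25*sin(l)/(-6.4*cos(l)^3 - 0.26*cos(l)^2 + 1.62*cos(l) + 2.79)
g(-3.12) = -0.04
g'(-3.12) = -0.00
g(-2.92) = -0.04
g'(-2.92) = -0.03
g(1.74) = -0.18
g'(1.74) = 0.01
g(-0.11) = 0.35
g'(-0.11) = -0.31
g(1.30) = -0.19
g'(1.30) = 0.07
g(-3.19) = -0.04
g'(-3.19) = 0.01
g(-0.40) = 0.79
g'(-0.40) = -4.85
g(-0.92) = -0.29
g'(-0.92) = -0.68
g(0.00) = 0.34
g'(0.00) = 0.00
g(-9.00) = -0.05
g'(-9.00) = -0.06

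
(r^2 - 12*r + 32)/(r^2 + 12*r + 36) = (r^2 - 12*r + 32)/(r^2 + 12*r + 36)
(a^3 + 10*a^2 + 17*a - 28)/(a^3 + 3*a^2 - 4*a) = (a + 7)/a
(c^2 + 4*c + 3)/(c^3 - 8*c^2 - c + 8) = (c + 3)/(c^2 - 9*c + 8)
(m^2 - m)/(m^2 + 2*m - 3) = m/(m + 3)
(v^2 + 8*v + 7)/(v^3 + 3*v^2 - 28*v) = (v + 1)/(v*(v - 4))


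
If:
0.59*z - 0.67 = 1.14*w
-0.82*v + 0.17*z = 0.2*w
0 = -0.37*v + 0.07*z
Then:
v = 0.25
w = 0.10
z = 1.33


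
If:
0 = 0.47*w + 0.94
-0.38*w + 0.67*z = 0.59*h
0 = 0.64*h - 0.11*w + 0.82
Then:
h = -1.62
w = -2.00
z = -2.57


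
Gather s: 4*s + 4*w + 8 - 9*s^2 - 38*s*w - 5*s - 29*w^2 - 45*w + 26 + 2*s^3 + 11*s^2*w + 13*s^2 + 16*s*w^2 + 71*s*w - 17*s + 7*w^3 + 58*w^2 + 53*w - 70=2*s^3 + s^2*(11*w + 4) + s*(16*w^2 + 33*w - 18) + 7*w^3 + 29*w^2 + 12*w - 36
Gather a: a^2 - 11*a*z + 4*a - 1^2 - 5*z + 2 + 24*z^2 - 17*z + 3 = a^2 + a*(4 - 11*z) + 24*z^2 - 22*z + 4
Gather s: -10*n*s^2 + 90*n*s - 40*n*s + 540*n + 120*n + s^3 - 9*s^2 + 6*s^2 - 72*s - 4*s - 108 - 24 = 660*n + s^3 + s^2*(-10*n - 3) + s*(50*n - 76) - 132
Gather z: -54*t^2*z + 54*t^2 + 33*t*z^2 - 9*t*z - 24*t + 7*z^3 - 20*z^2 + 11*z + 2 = 54*t^2 - 24*t + 7*z^3 + z^2*(33*t - 20) + z*(-54*t^2 - 9*t + 11) + 2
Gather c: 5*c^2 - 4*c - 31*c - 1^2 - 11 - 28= 5*c^2 - 35*c - 40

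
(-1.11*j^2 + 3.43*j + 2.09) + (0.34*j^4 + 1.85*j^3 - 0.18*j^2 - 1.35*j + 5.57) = 0.34*j^4 + 1.85*j^3 - 1.29*j^2 + 2.08*j + 7.66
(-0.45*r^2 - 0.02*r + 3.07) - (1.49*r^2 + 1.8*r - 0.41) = -1.94*r^2 - 1.82*r + 3.48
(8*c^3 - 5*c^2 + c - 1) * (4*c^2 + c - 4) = 32*c^5 - 12*c^4 - 33*c^3 + 17*c^2 - 5*c + 4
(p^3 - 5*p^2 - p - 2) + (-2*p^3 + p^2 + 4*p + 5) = -p^3 - 4*p^2 + 3*p + 3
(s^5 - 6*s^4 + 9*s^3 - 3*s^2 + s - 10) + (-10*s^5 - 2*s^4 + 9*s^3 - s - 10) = -9*s^5 - 8*s^4 + 18*s^3 - 3*s^2 - 20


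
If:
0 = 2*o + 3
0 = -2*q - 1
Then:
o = -3/2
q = -1/2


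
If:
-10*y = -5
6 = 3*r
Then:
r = 2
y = 1/2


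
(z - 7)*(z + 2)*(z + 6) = z^3 + z^2 - 44*z - 84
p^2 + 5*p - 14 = (p - 2)*(p + 7)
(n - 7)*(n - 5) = n^2 - 12*n + 35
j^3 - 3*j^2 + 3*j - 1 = (j - 1)^3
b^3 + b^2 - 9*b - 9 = (b - 3)*(b + 1)*(b + 3)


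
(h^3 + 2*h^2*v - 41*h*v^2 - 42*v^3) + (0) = h^3 + 2*h^2*v - 41*h*v^2 - 42*v^3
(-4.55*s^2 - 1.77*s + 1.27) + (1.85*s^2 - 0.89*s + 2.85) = -2.7*s^2 - 2.66*s + 4.12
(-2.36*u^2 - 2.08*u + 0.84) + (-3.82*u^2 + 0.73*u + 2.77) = -6.18*u^2 - 1.35*u + 3.61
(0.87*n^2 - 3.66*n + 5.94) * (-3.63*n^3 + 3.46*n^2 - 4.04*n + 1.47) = -3.1581*n^5 + 16.296*n^4 - 37.7406*n^3 + 36.6177*n^2 - 29.3778*n + 8.7318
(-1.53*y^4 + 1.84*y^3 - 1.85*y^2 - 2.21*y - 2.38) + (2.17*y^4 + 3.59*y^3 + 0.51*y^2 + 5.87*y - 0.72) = 0.64*y^4 + 5.43*y^3 - 1.34*y^2 + 3.66*y - 3.1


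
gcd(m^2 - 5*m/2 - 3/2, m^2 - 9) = m - 3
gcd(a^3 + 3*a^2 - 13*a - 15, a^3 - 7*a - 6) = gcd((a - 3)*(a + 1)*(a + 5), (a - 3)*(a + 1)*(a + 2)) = a^2 - 2*a - 3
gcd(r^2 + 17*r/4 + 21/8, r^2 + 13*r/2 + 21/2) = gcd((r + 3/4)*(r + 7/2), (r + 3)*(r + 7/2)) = r + 7/2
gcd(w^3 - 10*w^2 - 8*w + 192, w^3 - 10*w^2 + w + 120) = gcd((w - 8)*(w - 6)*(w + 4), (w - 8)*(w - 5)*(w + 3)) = w - 8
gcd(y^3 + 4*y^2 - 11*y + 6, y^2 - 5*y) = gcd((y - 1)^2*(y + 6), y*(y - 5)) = 1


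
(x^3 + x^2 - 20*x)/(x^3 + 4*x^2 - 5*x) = (x - 4)/(x - 1)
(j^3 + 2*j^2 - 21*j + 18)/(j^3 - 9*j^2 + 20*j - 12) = (j^2 + 3*j - 18)/(j^2 - 8*j + 12)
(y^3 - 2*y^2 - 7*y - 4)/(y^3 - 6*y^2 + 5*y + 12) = (y + 1)/(y - 3)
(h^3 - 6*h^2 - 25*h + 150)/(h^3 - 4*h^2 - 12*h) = (h^2 - 25)/(h*(h + 2))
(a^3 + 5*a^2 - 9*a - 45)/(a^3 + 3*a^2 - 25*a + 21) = (a^2 + 8*a + 15)/(a^2 + 6*a - 7)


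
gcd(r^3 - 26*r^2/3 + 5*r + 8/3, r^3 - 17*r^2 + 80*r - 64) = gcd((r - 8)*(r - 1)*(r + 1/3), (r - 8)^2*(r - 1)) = r^2 - 9*r + 8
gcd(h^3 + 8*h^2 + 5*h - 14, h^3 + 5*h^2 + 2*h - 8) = h^2 + h - 2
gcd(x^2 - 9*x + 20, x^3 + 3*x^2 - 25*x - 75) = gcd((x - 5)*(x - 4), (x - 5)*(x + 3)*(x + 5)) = x - 5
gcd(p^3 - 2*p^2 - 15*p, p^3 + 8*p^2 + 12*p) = p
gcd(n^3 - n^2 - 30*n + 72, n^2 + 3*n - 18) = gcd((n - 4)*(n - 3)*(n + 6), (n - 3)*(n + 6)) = n^2 + 3*n - 18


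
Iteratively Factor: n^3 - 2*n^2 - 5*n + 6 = (n + 2)*(n^2 - 4*n + 3) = (n - 3)*(n + 2)*(n - 1)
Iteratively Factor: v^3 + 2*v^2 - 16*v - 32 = (v - 4)*(v^2 + 6*v + 8) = (v - 4)*(v + 2)*(v + 4)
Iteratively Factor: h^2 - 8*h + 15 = (h - 3)*(h - 5)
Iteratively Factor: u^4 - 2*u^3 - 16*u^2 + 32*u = (u - 4)*(u^3 + 2*u^2 - 8*u) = (u - 4)*(u - 2)*(u^2 + 4*u) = (u - 4)*(u - 2)*(u + 4)*(u)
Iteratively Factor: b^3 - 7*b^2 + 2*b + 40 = (b + 2)*(b^2 - 9*b + 20) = (b - 4)*(b + 2)*(b - 5)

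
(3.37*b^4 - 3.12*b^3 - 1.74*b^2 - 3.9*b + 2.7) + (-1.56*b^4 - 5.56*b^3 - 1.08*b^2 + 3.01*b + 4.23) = 1.81*b^4 - 8.68*b^3 - 2.82*b^2 - 0.89*b + 6.93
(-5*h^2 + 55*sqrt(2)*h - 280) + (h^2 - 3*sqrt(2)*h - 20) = -4*h^2 + 52*sqrt(2)*h - 300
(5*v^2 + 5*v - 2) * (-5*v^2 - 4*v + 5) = -25*v^4 - 45*v^3 + 15*v^2 + 33*v - 10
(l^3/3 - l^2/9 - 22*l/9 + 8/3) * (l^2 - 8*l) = l^5/3 - 25*l^4/9 - 14*l^3/9 + 200*l^2/9 - 64*l/3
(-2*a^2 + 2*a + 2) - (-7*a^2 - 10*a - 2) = 5*a^2 + 12*a + 4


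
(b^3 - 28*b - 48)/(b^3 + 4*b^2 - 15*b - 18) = (b^3 - 28*b - 48)/(b^3 + 4*b^2 - 15*b - 18)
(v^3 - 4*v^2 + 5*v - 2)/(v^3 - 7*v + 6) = (v - 1)/(v + 3)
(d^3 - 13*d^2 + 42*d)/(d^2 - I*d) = (d^2 - 13*d + 42)/(d - I)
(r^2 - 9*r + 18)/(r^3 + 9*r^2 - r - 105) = (r - 6)/(r^2 + 12*r + 35)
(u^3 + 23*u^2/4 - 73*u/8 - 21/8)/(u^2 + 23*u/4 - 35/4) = (8*u^2 - 10*u - 3)/(2*(4*u - 5))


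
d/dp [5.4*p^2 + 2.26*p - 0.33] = 10.8*p + 2.26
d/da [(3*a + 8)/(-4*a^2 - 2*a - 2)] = (6*a^2 + 32*a + 5)/(2*(4*a^4 + 4*a^3 + 5*a^2 + 2*a + 1))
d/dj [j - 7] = 1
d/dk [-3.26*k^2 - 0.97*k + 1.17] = -6.52*k - 0.97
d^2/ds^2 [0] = 0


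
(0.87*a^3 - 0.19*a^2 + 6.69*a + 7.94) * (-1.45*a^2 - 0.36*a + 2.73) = -1.2615*a^5 - 0.0377*a^4 - 7.257*a^3 - 14.4401*a^2 + 15.4053*a + 21.6762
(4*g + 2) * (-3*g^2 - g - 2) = -12*g^3 - 10*g^2 - 10*g - 4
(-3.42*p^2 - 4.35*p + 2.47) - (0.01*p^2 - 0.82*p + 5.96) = -3.43*p^2 - 3.53*p - 3.49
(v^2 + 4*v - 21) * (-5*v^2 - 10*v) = -5*v^4 - 30*v^3 + 65*v^2 + 210*v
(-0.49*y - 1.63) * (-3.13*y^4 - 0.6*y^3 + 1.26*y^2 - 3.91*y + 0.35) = 1.5337*y^5 + 5.3959*y^4 + 0.3606*y^3 - 0.1379*y^2 + 6.2018*y - 0.5705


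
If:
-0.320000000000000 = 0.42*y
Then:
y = -0.76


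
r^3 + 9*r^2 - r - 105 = (r - 3)*(r + 5)*(r + 7)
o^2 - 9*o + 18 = (o - 6)*(o - 3)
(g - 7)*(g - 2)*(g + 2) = g^3 - 7*g^2 - 4*g + 28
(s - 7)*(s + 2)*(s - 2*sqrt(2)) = s^3 - 5*s^2 - 2*sqrt(2)*s^2 - 14*s + 10*sqrt(2)*s + 28*sqrt(2)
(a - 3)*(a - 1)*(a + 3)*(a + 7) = a^4 + 6*a^3 - 16*a^2 - 54*a + 63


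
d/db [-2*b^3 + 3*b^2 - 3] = 6*b*(1 - b)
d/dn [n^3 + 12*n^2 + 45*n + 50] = 3*n^2 + 24*n + 45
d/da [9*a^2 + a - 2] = 18*a + 1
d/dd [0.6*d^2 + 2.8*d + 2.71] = 1.2*d + 2.8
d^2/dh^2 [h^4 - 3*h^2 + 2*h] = 12*h^2 - 6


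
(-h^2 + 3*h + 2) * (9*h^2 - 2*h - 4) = -9*h^4 + 29*h^3 + 16*h^2 - 16*h - 8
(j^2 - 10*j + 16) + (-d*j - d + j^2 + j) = -d*j - d + 2*j^2 - 9*j + 16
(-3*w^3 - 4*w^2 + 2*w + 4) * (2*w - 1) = -6*w^4 - 5*w^3 + 8*w^2 + 6*w - 4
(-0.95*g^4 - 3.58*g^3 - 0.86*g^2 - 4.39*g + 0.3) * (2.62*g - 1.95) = -2.489*g^5 - 7.5271*g^4 + 4.7278*g^3 - 9.8248*g^2 + 9.3465*g - 0.585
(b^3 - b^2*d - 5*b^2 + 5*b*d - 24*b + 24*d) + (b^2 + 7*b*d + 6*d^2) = b^3 - b^2*d - 4*b^2 + 12*b*d - 24*b + 6*d^2 + 24*d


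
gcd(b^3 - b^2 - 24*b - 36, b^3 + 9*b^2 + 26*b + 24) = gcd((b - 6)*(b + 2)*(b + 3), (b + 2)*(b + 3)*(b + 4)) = b^2 + 5*b + 6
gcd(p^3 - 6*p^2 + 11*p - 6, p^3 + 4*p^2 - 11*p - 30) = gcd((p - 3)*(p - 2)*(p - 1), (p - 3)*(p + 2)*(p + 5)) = p - 3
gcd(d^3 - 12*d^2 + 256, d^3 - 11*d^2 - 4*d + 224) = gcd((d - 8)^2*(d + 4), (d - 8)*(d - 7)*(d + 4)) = d^2 - 4*d - 32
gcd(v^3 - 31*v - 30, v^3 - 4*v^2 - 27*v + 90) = v^2 - v - 30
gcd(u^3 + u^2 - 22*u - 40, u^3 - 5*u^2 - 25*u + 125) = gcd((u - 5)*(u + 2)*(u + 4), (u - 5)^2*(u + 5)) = u - 5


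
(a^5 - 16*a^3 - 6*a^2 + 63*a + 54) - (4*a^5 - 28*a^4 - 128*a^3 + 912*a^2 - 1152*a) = -3*a^5 + 28*a^4 + 112*a^3 - 918*a^2 + 1215*a + 54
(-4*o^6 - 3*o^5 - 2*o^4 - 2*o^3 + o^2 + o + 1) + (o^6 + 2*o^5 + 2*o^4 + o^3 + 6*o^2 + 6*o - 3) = -3*o^6 - o^5 - o^3 + 7*o^2 + 7*o - 2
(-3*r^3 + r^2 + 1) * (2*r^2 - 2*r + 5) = -6*r^5 + 8*r^4 - 17*r^3 + 7*r^2 - 2*r + 5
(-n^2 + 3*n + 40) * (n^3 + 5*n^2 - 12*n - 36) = -n^5 - 2*n^4 + 67*n^3 + 200*n^2 - 588*n - 1440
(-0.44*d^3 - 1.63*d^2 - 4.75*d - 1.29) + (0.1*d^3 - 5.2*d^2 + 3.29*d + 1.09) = -0.34*d^3 - 6.83*d^2 - 1.46*d - 0.2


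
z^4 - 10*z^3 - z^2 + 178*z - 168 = (z - 7)*(z - 6)*(z - 1)*(z + 4)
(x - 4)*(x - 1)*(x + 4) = x^3 - x^2 - 16*x + 16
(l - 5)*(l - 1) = l^2 - 6*l + 5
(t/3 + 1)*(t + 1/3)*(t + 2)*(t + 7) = t^4/3 + 37*t^3/9 + 15*t^2 + 167*t/9 + 14/3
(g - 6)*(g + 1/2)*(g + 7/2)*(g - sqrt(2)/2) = g^4 - 2*g^3 - sqrt(2)*g^3/2 - 89*g^2/4 + sqrt(2)*g^2 - 21*g/2 + 89*sqrt(2)*g/8 + 21*sqrt(2)/4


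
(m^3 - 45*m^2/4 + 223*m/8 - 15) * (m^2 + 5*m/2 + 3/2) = m^5 - 35*m^4/4 + 5*m^3/4 + 605*m^2/16 + 69*m/16 - 45/2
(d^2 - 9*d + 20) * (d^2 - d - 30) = d^4 - 10*d^3 - d^2 + 250*d - 600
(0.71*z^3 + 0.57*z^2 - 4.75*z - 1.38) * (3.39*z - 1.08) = 2.4069*z^4 + 1.1655*z^3 - 16.7181*z^2 + 0.451800000000001*z + 1.4904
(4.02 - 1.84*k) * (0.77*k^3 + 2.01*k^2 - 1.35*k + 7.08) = -1.4168*k^4 - 0.603*k^3 + 10.5642*k^2 - 18.4542*k + 28.4616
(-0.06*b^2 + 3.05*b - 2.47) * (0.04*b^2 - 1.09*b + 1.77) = -0.0024*b^4 + 0.1874*b^3 - 3.5295*b^2 + 8.0908*b - 4.3719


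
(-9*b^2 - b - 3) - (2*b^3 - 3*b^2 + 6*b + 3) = -2*b^3 - 6*b^2 - 7*b - 6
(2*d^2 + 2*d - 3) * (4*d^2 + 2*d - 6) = 8*d^4 + 12*d^3 - 20*d^2 - 18*d + 18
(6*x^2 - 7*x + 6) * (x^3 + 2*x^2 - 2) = 6*x^5 + 5*x^4 - 8*x^3 + 14*x - 12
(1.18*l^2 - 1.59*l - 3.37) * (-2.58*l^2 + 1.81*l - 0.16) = -3.0444*l^4 + 6.238*l^3 + 5.6279*l^2 - 5.8453*l + 0.5392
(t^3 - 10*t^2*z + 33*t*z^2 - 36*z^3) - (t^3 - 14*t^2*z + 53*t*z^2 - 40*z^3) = 4*t^2*z - 20*t*z^2 + 4*z^3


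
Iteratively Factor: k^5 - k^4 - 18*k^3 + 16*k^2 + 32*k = (k - 4)*(k^4 + 3*k^3 - 6*k^2 - 8*k) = (k - 4)*(k - 2)*(k^3 + 5*k^2 + 4*k) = (k - 4)*(k - 2)*(k + 4)*(k^2 + k) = (k - 4)*(k - 2)*(k + 1)*(k + 4)*(k)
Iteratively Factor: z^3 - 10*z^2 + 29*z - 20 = (z - 4)*(z^2 - 6*z + 5) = (z - 5)*(z - 4)*(z - 1)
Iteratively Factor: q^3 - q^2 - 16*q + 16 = (q - 4)*(q^2 + 3*q - 4) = (q - 4)*(q - 1)*(q + 4)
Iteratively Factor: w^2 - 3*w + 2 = (w - 2)*(w - 1)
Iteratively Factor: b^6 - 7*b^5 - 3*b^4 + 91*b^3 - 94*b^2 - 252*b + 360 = (b + 2)*(b^5 - 9*b^4 + 15*b^3 + 61*b^2 - 216*b + 180) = (b - 3)*(b + 2)*(b^4 - 6*b^3 - 3*b^2 + 52*b - 60) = (b - 3)*(b + 2)*(b + 3)*(b^3 - 9*b^2 + 24*b - 20) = (b - 3)*(b - 2)*(b + 2)*(b + 3)*(b^2 - 7*b + 10) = (b - 3)*(b - 2)^2*(b + 2)*(b + 3)*(b - 5)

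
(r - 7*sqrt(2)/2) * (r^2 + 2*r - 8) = r^3 - 7*sqrt(2)*r^2/2 + 2*r^2 - 7*sqrt(2)*r - 8*r + 28*sqrt(2)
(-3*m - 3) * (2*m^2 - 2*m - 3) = -6*m^3 + 15*m + 9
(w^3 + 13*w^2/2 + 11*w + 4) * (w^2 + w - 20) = w^5 + 15*w^4/2 - 5*w^3/2 - 115*w^2 - 216*w - 80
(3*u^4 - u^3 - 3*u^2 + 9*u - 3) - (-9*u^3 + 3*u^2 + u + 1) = 3*u^4 + 8*u^3 - 6*u^2 + 8*u - 4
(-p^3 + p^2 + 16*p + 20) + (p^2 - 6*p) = -p^3 + 2*p^2 + 10*p + 20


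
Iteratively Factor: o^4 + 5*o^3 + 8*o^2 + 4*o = (o + 2)*(o^3 + 3*o^2 + 2*o) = (o + 2)^2*(o^2 + o) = o*(o + 2)^2*(o + 1)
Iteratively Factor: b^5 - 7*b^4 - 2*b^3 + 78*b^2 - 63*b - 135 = (b + 1)*(b^4 - 8*b^3 + 6*b^2 + 72*b - 135) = (b - 3)*(b + 1)*(b^3 - 5*b^2 - 9*b + 45) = (b - 3)*(b + 1)*(b + 3)*(b^2 - 8*b + 15) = (b - 5)*(b - 3)*(b + 1)*(b + 3)*(b - 3)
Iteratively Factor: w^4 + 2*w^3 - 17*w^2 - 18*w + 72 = (w + 3)*(w^3 - w^2 - 14*w + 24) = (w - 2)*(w + 3)*(w^2 + w - 12) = (w - 2)*(w + 3)*(w + 4)*(w - 3)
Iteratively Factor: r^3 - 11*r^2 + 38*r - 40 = (r - 2)*(r^2 - 9*r + 20) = (r - 4)*(r - 2)*(r - 5)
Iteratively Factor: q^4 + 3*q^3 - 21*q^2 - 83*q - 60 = (q + 3)*(q^3 - 21*q - 20) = (q - 5)*(q + 3)*(q^2 + 5*q + 4) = (q - 5)*(q + 3)*(q + 4)*(q + 1)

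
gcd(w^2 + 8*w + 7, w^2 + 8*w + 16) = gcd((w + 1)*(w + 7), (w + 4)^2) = 1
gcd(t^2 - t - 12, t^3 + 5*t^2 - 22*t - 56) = t - 4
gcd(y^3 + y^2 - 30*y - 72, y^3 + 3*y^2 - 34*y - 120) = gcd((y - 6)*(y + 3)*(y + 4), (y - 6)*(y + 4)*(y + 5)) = y^2 - 2*y - 24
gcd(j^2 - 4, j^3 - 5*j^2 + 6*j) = j - 2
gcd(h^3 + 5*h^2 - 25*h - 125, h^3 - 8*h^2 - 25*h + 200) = h^2 - 25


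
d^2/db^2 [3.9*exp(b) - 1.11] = 3.9*exp(b)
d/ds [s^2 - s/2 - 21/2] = 2*s - 1/2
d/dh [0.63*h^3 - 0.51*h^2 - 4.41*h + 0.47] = 1.89*h^2 - 1.02*h - 4.41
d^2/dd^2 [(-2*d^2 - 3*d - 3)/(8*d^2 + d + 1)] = 44*(-8*d^3 - 24*d^2 + 1)/(512*d^6 + 192*d^5 + 216*d^4 + 49*d^3 + 27*d^2 + 3*d + 1)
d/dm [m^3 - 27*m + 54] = 3*m^2 - 27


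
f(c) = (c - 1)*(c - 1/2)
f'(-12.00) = -25.50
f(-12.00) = 162.50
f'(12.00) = 22.50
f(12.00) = 126.50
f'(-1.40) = -4.30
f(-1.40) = 4.56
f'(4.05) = 6.60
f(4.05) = 10.83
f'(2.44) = 3.38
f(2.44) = 2.79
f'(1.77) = 2.04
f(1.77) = 0.98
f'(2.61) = 3.72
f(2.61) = 3.40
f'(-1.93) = -5.36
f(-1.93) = 7.12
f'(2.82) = 4.14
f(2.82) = 4.22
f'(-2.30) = -6.10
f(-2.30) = 9.24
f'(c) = 2*c - 3/2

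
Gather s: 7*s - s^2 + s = -s^2 + 8*s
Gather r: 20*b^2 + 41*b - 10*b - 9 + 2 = 20*b^2 + 31*b - 7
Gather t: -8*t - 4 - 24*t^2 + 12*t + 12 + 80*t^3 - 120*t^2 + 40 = 80*t^3 - 144*t^2 + 4*t + 48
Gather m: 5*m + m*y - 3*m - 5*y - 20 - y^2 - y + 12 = m*(y + 2) - y^2 - 6*y - 8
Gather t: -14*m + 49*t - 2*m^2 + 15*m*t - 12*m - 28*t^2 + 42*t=-2*m^2 - 26*m - 28*t^2 + t*(15*m + 91)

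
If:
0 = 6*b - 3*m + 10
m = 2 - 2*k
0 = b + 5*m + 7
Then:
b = -71/33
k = 49/33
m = -32/33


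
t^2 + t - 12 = (t - 3)*(t + 4)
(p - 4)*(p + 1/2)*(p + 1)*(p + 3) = p^4 + p^3/2 - 13*p^2 - 37*p/2 - 6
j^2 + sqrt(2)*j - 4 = (j - sqrt(2))*(j + 2*sqrt(2))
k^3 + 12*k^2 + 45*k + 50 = (k + 2)*(k + 5)^2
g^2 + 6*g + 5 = (g + 1)*(g + 5)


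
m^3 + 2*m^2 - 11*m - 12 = (m - 3)*(m + 1)*(m + 4)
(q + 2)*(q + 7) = q^2 + 9*q + 14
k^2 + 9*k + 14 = (k + 2)*(k + 7)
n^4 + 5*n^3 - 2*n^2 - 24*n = n*(n - 2)*(n + 3)*(n + 4)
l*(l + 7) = l^2 + 7*l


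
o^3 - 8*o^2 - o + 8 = (o - 8)*(o - 1)*(o + 1)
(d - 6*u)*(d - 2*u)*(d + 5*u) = d^3 - 3*d^2*u - 28*d*u^2 + 60*u^3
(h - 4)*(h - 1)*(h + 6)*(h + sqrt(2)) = h^4 + h^3 + sqrt(2)*h^3 - 26*h^2 + sqrt(2)*h^2 - 26*sqrt(2)*h + 24*h + 24*sqrt(2)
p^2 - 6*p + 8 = (p - 4)*(p - 2)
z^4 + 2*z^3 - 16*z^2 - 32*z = z*(z - 4)*(z + 2)*(z + 4)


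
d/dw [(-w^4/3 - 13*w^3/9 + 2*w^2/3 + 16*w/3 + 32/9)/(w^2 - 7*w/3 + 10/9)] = 6*(-9*w^5 + 12*w^4 + 71*w^3 - 158*w^2 - 76*w + 192)/(81*w^4 - 378*w^3 + 621*w^2 - 420*w + 100)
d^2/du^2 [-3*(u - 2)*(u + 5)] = -6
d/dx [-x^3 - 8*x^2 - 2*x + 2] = -3*x^2 - 16*x - 2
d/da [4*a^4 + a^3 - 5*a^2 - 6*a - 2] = 16*a^3 + 3*a^2 - 10*a - 6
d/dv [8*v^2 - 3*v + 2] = 16*v - 3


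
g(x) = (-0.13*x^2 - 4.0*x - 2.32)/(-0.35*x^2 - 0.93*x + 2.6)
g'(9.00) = -0.12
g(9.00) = 1.43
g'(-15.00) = -0.07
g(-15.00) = -0.46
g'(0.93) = -7.70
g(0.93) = -4.30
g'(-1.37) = -1.14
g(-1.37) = 0.91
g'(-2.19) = -1.56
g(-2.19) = 1.97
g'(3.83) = -1.08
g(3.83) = 3.21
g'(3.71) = -1.20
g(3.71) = 3.34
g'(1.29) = -26.39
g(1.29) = -9.41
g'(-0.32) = -1.46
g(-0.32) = -0.37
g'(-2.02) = -1.41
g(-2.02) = 1.71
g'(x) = (-0.26*x - 4.0)/(-0.35*x^2 - 0.93*x + 2.6) + (0.7*x + 0.93)*(-0.13*x^2 - 4.0*x - 2.32)/(-0.35*x^2 - 0.93*x + 2.6)^2 = (-1.2791*x^2 - 2.3*x - 12.5576)/(0.1225*x^4 + 0.651*x^3 - 0.9551*x^2 - 4.836*x + 6.76)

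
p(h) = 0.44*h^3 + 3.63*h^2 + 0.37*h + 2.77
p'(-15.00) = 188.47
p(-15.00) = -671.03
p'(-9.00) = 41.95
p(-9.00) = -27.29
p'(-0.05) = 0.01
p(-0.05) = 2.76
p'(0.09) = 1.03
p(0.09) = 2.83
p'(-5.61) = 1.18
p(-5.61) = 37.25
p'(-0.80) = -4.59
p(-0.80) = 4.57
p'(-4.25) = -6.64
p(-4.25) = 32.99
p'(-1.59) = -7.84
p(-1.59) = 9.59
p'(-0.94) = -5.29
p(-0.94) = 5.26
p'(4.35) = 56.93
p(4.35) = 109.29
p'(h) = 1.32*h^2 + 7.26*h + 0.37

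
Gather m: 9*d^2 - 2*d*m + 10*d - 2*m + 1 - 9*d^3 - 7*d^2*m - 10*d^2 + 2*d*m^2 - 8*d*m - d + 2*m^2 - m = -9*d^3 - d^2 + 9*d + m^2*(2*d + 2) + m*(-7*d^2 - 10*d - 3) + 1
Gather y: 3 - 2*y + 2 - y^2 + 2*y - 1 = 4 - y^2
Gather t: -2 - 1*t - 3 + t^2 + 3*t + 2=t^2 + 2*t - 3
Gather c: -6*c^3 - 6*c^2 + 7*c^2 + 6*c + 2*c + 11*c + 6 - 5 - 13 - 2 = -6*c^3 + c^2 + 19*c - 14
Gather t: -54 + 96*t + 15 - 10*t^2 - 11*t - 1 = -10*t^2 + 85*t - 40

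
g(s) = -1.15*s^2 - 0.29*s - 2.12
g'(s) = -2.3*s - 0.29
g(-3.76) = -17.29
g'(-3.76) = 8.36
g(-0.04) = -2.11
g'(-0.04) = -0.20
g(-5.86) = -39.91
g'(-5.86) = 13.19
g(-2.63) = -9.31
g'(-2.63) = 5.76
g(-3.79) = -17.54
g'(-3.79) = 8.43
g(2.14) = -8.01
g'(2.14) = -5.21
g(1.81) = -6.41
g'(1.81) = -4.45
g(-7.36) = -62.28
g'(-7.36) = 16.64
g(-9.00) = -92.66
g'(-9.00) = 20.41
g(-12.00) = -164.24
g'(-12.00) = 27.31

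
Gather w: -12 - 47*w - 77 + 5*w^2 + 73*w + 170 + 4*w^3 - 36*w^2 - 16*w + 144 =4*w^3 - 31*w^2 + 10*w + 225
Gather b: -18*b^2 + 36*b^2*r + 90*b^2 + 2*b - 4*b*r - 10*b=b^2*(36*r + 72) + b*(-4*r - 8)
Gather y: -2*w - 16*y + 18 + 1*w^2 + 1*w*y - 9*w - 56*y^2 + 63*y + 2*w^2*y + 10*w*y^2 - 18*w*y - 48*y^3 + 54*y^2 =w^2 - 11*w - 48*y^3 + y^2*(10*w - 2) + y*(2*w^2 - 17*w + 47) + 18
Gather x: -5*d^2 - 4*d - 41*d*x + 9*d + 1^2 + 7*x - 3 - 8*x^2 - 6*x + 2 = -5*d^2 + 5*d - 8*x^2 + x*(1 - 41*d)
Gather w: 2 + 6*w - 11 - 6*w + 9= 0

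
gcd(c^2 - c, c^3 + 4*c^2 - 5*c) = c^2 - c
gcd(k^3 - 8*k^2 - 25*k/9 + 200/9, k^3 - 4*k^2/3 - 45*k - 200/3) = k^2 - 19*k/3 - 40/3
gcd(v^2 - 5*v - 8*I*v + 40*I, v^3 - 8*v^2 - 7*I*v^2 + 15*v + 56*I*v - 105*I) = v - 5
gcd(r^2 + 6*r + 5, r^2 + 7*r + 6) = r + 1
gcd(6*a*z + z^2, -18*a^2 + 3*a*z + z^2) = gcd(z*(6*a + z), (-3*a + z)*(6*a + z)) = 6*a + z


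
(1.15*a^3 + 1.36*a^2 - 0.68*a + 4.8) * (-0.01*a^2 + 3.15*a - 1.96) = -0.0115*a^5 + 3.6089*a^4 + 2.0368*a^3 - 4.8556*a^2 + 16.4528*a - 9.408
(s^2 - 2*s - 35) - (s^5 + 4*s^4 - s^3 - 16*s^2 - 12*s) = -s^5 - 4*s^4 + s^3 + 17*s^2 + 10*s - 35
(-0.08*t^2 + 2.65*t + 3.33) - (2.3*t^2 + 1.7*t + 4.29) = -2.38*t^2 + 0.95*t - 0.96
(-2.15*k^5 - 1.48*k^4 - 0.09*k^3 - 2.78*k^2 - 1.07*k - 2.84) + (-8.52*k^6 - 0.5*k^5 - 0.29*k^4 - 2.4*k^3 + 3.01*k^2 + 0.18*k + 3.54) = -8.52*k^6 - 2.65*k^5 - 1.77*k^4 - 2.49*k^3 + 0.23*k^2 - 0.89*k + 0.7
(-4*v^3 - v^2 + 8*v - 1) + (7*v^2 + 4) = -4*v^3 + 6*v^2 + 8*v + 3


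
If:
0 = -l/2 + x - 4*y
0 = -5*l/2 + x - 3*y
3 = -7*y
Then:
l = -3/14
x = -51/28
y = -3/7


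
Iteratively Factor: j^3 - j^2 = (j)*(j^2 - j) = j*(j - 1)*(j)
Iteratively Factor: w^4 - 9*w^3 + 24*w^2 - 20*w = (w - 2)*(w^3 - 7*w^2 + 10*w) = (w - 5)*(w - 2)*(w^2 - 2*w) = w*(w - 5)*(w - 2)*(w - 2)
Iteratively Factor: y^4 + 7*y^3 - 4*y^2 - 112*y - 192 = (y + 3)*(y^3 + 4*y^2 - 16*y - 64) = (y - 4)*(y + 3)*(y^2 + 8*y + 16) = (y - 4)*(y + 3)*(y + 4)*(y + 4)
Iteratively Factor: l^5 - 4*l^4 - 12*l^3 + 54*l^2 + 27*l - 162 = (l + 3)*(l^4 - 7*l^3 + 9*l^2 + 27*l - 54) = (l - 3)*(l + 3)*(l^3 - 4*l^2 - 3*l + 18) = (l - 3)^2*(l + 3)*(l^2 - l - 6) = (l - 3)^2*(l + 2)*(l + 3)*(l - 3)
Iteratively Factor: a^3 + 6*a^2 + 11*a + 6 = (a + 3)*(a^2 + 3*a + 2) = (a + 1)*(a + 3)*(a + 2)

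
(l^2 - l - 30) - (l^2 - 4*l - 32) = 3*l + 2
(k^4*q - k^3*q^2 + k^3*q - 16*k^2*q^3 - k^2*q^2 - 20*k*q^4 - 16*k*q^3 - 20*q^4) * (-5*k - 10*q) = -5*k^5*q - 5*k^4*q^2 - 5*k^4*q + 90*k^3*q^3 - 5*k^3*q^2 + 260*k^2*q^4 + 90*k^2*q^3 + 200*k*q^5 + 260*k*q^4 + 200*q^5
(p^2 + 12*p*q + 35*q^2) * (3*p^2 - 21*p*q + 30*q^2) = 3*p^4 + 15*p^3*q - 117*p^2*q^2 - 375*p*q^3 + 1050*q^4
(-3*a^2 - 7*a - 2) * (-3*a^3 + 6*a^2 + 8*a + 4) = 9*a^5 + 3*a^4 - 60*a^3 - 80*a^2 - 44*a - 8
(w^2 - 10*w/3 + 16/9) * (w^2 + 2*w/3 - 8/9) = w^4 - 8*w^3/3 - 4*w^2/3 + 112*w/27 - 128/81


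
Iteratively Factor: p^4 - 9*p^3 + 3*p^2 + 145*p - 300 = (p - 5)*(p^3 - 4*p^2 - 17*p + 60) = (p - 5)*(p + 4)*(p^2 - 8*p + 15) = (p - 5)*(p - 3)*(p + 4)*(p - 5)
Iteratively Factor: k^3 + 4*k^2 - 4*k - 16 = (k + 2)*(k^2 + 2*k - 8) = (k + 2)*(k + 4)*(k - 2)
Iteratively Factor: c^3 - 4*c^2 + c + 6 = (c - 2)*(c^2 - 2*c - 3) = (c - 3)*(c - 2)*(c + 1)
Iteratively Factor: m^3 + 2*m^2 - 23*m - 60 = (m + 3)*(m^2 - m - 20) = (m + 3)*(m + 4)*(m - 5)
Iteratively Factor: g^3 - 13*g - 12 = (g + 3)*(g^2 - 3*g - 4) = (g - 4)*(g + 3)*(g + 1)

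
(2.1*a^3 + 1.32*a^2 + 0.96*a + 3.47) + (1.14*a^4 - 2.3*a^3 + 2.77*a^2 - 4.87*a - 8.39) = 1.14*a^4 - 0.2*a^3 + 4.09*a^2 - 3.91*a - 4.92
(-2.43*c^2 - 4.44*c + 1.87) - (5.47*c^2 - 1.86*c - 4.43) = -7.9*c^2 - 2.58*c + 6.3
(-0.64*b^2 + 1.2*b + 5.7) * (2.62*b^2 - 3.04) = -1.6768*b^4 + 3.144*b^3 + 16.8796*b^2 - 3.648*b - 17.328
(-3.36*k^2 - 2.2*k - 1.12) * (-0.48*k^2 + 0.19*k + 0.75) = 1.6128*k^4 + 0.4176*k^3 - 2.4004*k^2 - 1.8628*k - 0.84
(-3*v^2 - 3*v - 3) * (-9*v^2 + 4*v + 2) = 27*v^4 + 15*v^3 + 9*v^2 - 18*v - 6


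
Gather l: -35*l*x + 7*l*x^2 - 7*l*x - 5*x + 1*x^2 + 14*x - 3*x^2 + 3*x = l*(7*x^2 - 42*x) - 2*x^2 + 12*x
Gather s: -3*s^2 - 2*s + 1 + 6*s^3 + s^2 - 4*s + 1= 6*s^3 - 2*s^2 - 6*s + 2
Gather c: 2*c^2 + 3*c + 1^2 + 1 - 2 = 2*c^2 + 3*c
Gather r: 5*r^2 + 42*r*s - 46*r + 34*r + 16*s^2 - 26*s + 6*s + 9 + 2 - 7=5*r^2 + r*(42*s - 12) + 16*s^2 - 20*s + 4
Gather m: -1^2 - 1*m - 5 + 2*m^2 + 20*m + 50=2*m^2 + 19*m + 44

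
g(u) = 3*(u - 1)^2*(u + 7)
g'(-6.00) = 105.00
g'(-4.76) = 22.12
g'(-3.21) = -42.56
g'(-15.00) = 1536.00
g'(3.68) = 193.28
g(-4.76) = 222.95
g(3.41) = 181.39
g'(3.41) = 167.95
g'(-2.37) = -59.55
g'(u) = 3*(u - 1)^2 + 3*(u + 7)*(2*u - 2) = 3*(u - 1)*(3*u + 13)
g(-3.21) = 201.52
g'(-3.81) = -22.66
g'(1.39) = 20.09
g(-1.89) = 128.04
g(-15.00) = -6144.00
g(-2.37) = 157.75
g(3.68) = 230.12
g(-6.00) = 147.00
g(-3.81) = 221.41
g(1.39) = 3.83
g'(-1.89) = -63.55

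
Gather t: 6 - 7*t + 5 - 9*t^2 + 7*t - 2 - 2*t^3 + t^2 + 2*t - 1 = -2*t^3 - 8*t^2 + 2*t + 8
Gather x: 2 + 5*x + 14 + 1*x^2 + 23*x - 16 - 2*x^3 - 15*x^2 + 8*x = -2*x^3 - 14*x^2 + 36*x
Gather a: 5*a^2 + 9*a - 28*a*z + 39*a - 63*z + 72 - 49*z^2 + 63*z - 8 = 5*a^2 + a*(48 - 28*z) - 49*z^2 + 64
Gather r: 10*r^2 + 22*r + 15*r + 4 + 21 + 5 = 10*r^2 + 37*r + 30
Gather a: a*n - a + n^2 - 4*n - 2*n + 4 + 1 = a*(n - 1) + n^2 - 6*n + 5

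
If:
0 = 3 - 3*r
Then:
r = 1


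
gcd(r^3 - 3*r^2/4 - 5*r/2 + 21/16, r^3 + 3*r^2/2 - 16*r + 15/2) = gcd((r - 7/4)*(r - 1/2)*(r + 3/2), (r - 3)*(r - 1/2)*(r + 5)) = r - 1/2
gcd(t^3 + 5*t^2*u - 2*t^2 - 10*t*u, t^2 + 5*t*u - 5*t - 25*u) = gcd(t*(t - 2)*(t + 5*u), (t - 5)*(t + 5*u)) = t + 5*u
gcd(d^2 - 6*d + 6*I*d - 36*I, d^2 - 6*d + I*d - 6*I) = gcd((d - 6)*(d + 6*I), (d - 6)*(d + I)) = d - 6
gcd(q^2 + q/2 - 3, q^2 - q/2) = 1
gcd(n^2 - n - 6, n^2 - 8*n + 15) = n - 3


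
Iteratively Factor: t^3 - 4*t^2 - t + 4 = (t - 4)*(t^2 - 1) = (t - 4)*(t - 1)*(t + 1)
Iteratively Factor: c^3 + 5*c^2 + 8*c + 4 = (c + 2)*(c^2 + 3*c + 2) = (c + 1)*(c + 2)*(c + 2)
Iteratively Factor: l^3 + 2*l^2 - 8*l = (l + 4)*(l^2 - 2*l) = (l - 2)*(l + 4)*(l)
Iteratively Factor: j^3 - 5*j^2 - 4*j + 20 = (j - 5)*(j^2 - 4) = (j - 5)*(j + 2)*(j - 2)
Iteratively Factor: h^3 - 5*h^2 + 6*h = (h - 3)*(h^2 - 2*h) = h*(h - 3)*(h - 2)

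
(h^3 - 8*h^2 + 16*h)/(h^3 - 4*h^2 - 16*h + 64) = h/(h + 4)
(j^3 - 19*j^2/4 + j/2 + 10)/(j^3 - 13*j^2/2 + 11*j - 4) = (4*j + 5)/(2*(2*j - 1))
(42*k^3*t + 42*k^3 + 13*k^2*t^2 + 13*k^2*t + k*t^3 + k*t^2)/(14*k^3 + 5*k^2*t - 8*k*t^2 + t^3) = k*(42*k^2*t + 42*k^2 + 13*k*t^2 + 13*k*t + t^3 + t^2)/(14*k^3 + 5*k^2*t - 8*k*t^2 + t^3)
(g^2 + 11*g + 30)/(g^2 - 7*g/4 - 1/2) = 4*(g^2 + 11*g + 30)/(4*g^2 - 7*g - 2)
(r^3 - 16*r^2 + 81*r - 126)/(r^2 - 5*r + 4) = (r^3 - 16*r^2 + 81*r - 126)/(r^2 - 5*r + 4)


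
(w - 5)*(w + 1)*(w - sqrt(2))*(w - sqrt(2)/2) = w^4 - 4*w^3 - 3*sqrt(2)*w^3/2 - 4*w^2 + 6*sqrt(2)*w^2 - 4*w + 15*sqrt(2)*w/2 - 5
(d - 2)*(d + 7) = d^2 + 5*d - 14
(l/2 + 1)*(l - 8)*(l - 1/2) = l^3/2 - 13*l^2/4 - 13*l/2 + 4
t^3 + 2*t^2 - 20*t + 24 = (t - 2)^2*(t + 6)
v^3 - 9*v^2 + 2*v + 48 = (v - 8)*(v - 3)*(v + 2)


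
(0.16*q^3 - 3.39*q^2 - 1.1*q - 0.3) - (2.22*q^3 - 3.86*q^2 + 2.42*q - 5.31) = -2.06*q^3 + 0.47*q^2 - 3.52*q + 5.01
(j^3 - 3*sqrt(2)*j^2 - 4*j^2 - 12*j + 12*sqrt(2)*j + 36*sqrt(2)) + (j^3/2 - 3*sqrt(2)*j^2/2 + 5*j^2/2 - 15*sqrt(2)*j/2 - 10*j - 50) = 3*j^3/2 - 9*sqrt(2)*j^2/2 - 3*j^2/2 - 22*j + 9*sqrt(2)*j/2 - 50 + 36*sqrt(2)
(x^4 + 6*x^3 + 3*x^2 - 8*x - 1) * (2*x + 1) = 2*x^5 + 13*x^4 + 12*x^3 - 13*x^2 - 10*x - 1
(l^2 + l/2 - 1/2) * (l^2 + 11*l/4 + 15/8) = l^4 + 13*l^3/4 + 11*l^2/4 - 7*l/16 - 15/16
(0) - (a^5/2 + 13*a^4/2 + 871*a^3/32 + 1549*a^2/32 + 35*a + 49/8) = -a^5/2 - 13*a^4/2 - 871*a^3/32 - 1549*a^2/32 - 35*a - 49/8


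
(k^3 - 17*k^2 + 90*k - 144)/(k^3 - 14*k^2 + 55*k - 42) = (k^2 - 11*k + 24)/(k^2 - 8*k + 7)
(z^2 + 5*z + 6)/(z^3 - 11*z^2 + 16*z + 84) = (z + 3)/(z^2 - 13*z + 42)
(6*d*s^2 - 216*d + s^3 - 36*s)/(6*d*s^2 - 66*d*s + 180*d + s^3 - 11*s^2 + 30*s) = (s + 6)/(s - 5)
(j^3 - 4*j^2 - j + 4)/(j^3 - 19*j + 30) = (j^3 - 4*j^2 - j + 4)/(j^3 - 19*j + 30)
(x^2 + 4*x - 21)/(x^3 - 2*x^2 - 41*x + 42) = (x^2 + 4*x - 21)/(x^3 - 2*x^2 - 41*x + 42)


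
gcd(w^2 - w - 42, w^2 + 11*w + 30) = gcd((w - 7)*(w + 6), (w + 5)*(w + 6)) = w + 6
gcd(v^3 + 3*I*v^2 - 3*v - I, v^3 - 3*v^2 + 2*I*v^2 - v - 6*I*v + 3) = v^2 + 2*I*v - 1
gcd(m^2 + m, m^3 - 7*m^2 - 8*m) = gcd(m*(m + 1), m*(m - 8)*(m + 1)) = m^2 + m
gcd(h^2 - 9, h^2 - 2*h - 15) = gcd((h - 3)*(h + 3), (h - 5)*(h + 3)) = h + 3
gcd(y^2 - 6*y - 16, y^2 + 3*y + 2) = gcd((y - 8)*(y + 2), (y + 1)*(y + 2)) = y + 2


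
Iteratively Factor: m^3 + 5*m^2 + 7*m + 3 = (m + 1)*(m^2 + 4*m + 3) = (m + 1)*(m + 3)*(m + 1)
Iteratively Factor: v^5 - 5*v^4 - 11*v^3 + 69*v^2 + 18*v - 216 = (v - 3)*(v^4 - 2*v^3 - 17*v^2 + 18*v + 72) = (v - 3)*(v + 2)*(v^3 - 4*v^2 - 9*v + 36) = (v - 3)^2*(v + 2)*(v^2 - v - 12) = (v - 3)^2*(v + 2)*(v + 3)*(v - 4)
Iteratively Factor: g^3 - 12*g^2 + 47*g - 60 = (g - 3)*(g^2 - 9*g + 20) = (g - 4)*(g - 3)*(g - 5)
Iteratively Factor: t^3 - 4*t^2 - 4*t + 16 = (t - 4)*(t^2 - 4) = (t - 4)*(t - 2)*(t + 2)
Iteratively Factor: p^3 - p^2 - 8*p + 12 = (p - 2)*(p^2 + p - 6) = (p - 2)^2*(p + 3)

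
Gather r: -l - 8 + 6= -l - 2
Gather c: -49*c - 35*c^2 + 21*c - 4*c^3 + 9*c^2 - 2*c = -4*c^3 - 26*c^2 - 30*c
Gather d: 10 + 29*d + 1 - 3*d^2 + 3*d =-3*d^2 + 32*d + 11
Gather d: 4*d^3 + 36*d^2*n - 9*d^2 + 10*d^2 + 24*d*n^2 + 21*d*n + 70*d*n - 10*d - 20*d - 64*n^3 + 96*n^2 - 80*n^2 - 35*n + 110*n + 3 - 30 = 4*d^3 + d^2*(36*n + 1) + d*(24*n^2 + 91*n - 30) - 64*n^3 + 16*n^2 + 75*n - 27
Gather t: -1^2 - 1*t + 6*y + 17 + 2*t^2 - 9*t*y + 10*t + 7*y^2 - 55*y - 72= 2*t^2 + t*(9 - 9*y) + 7*y^2 - 49*y - 56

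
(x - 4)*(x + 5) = x^2 + x - 20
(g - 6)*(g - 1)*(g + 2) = g^3 - 5*g^2 - 8*g + 12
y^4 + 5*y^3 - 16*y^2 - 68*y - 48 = (y - 4)*(y + 1)*(y + 2)*(y + 6)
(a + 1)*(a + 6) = a^2 + 7*a + 6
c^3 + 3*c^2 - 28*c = c*(c - 4)*(c + 7)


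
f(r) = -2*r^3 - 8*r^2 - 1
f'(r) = -6*r^2 - 16*r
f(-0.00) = -1.00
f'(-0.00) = 0.00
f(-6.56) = 219.33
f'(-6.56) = -153.24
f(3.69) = -210.42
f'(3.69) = -140.74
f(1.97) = -47.34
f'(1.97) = -54.81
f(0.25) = -1.53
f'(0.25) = -4.38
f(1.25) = -17.41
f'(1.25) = -29.38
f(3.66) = -206.22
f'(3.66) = -138.93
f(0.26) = -1.58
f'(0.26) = -4.57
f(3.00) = -127.00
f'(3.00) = -102.00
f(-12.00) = 2303.00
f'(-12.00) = -672.00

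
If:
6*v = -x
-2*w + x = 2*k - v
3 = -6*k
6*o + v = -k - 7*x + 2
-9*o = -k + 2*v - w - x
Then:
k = -1/2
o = 35/576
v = -5/96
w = 121/192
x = 5/16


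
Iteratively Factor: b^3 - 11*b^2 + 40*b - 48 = (b - 4)*(b^2 - 7*b + 12) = (b - 4)^2*(b - 3)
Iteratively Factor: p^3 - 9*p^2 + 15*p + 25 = (p - 5)*(p^2 - 4*p - 5) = (p - 5)*(p + 1)*(p - 5)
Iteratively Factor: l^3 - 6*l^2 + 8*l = (l)*(l^2 - 6*l + 8) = l*(l - 4)*(l - 2)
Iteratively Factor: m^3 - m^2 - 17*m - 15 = (m + 3)*(m^2 - 4*m - 5) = (m - 5)*(m + 3)*(m + 1)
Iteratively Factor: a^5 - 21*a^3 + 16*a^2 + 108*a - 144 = (a - 2)*(a^4 + 2*a^3 - 17*a^2 - 18*a + 72) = (a - 2)*(a + 4)*(a^3 - 2*a^2 - 9*a + 18) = (a - 2)*(a + 3)*(a + 4)*(a^2 - 5*a + 6) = (a - 3)*(a - 2)*(a + 3)*(a + 4)*(a - 2)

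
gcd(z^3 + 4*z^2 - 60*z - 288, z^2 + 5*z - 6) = z + 6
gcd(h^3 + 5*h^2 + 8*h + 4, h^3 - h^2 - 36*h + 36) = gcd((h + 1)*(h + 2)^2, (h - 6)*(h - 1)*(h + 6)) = 1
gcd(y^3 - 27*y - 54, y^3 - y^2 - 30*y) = y - 6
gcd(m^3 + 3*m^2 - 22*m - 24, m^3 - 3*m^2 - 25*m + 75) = 1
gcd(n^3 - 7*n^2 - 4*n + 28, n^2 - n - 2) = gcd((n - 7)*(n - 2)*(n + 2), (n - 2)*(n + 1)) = n - 2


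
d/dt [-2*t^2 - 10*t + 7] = -4*t - 10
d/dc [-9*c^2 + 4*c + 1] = 4 - 18*c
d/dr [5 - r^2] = -2*r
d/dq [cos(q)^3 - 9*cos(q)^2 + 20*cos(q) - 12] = (-3*cos(q)^2 + 18*cos(q) - 20)*sin(q)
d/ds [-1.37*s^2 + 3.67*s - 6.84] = 3.67 - 2.74*s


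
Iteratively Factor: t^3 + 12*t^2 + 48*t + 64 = (t + 4)*(t^2 + 8*t + 16) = (t + 4)^2*(t + 4)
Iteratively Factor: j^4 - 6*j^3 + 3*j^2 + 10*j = (j)*(j^3 - 6*j^2 + 3*j + 10) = j*(j - 2)*(j^2 - 4*j - 5) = j*(j - 5)*(j - 2)*(j + 1)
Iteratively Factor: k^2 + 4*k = (k + 4)*(k)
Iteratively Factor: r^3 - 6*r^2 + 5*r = (r - 1)*(r^2 - 5*r) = r*(r - 1)*(r - 5)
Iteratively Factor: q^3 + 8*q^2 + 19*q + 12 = (q + 4)*(q^2 + 4*q + 3) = (q + 3)*(q + 4)*(q + 1)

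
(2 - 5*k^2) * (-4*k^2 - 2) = 20*k^4 + 2*k^2 - 4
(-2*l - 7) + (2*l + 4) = -3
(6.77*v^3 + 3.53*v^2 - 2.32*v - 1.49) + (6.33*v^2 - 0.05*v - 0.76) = 6.77*v^3 + 9.86*v^2 - 2.37*v - 2.25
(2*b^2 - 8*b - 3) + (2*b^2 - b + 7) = 4*b^2 - 9*b + 4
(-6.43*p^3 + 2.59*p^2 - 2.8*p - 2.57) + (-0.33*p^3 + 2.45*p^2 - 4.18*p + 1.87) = -6.76*p^3 + 5.04*p^2 - 6.98*p - 0.7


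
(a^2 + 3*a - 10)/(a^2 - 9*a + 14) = (a + 5)/(a - 7)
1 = 1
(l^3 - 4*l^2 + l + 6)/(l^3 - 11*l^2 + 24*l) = (l^2 - l - 2)/(l*(l - 8))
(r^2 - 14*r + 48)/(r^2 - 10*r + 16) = (r - 6)/(r - 2)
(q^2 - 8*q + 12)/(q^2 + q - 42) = (q - 2)/(q + 7)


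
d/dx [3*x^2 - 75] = 6*x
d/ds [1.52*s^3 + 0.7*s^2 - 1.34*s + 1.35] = 4.56*s^2 + 1.4*s - 1.34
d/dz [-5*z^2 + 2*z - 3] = 2 - 10*z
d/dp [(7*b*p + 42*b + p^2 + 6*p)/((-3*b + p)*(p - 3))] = (-(3*b - p)*(p - 3)*(7*b + 2*p + 6) + (3*b - p)*(7*b*p + 42*b + p^2 + 6*p) - (p - 3)*(7*b*p + 42*b + p^2 + 6*p))/((3*b - p)^2*(p - 3)^2)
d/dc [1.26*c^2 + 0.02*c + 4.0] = 2.52*c + 0.02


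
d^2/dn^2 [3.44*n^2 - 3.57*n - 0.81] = 6.88000000000000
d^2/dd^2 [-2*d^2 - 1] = -4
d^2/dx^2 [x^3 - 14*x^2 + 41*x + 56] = 6*x - 28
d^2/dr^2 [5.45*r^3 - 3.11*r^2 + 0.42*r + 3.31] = 32.7*r - 6.22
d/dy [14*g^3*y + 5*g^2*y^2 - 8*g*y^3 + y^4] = 14*g^3 + 10*g^2*y - 24*g*y^2 + 4*y^3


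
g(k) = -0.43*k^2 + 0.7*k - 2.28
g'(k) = 0.7 - 0.86*k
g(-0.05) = -2.32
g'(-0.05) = 0.74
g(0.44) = -2.06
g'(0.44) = 0.32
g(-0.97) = -3.36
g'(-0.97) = 1.53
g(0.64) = -2.01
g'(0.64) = 0.15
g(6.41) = -15.46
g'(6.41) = -4.81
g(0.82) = -2.00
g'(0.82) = -0.01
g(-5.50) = -19.14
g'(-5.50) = 5.43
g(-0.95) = -3.33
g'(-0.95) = 1.52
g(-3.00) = -8.25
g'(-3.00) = 3.28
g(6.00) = -13.56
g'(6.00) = -4.46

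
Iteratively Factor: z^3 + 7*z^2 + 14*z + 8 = (z + 2)*(z^2 + 5*z + 4) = (z + 1)*(z + 2)*(z + 4)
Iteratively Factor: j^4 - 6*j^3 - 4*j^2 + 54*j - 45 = (j - 3)*(j^3 - 3*j^2 - 13*j + 15) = (j - 3)*(j + 3)*(j^2 - 6*j + 5) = (j - 5)*(j - 3)*(j + 3)*(j - 1)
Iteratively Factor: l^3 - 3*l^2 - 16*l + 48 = (l - 4)*(l^2 + l - 12) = (l - 4)*(l + 4)*(l - 3)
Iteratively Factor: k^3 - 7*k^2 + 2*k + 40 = (k - 4)*(k^2 - 3*k - 10) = (k - 5)*(k - 4)*(k + 2)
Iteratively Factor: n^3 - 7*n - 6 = (n + 2)*(n^2 - 2*n - 3) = (n - 3)*(n + 2)*(n + 1)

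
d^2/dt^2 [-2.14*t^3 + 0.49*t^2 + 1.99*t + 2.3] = 0.98 - 12.84*t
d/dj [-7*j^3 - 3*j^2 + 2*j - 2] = -21*j^2 - 6*j + 2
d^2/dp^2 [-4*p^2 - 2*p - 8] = -8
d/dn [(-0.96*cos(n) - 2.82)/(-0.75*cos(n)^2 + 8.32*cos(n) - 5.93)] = (0.72*cos(n)^2 + 4.23*cos(n) - 29.1552)*sin(n)/(0.5625*cos(n)^4 - 12.48*cos(n)^3 + 78.1174*cos(n)^2 - 98.6752*cos(n) + 35.1649)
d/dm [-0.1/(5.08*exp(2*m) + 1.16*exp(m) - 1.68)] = (1.016*exp(m) + 0.116)*exp(m)/(5.08*exp(2*m) + 1.16*exp(m) - 1.68)^2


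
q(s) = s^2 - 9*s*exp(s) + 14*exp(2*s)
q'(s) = -9*s*exp(s) + 2*s + 28*exp(2*s) - 9*exp(s)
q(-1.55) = 5.99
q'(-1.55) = -0.79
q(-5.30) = 28.33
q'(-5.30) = -10.41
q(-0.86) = 6.52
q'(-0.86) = 2.76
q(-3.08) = 10.79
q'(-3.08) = -5.24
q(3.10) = 6288.77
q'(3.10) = 12984.07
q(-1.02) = 6.17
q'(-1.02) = 1.67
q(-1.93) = 6.54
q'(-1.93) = -2.06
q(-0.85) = 6.55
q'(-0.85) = 2.84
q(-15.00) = 225.00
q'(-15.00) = -30.00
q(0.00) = 14.00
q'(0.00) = 19.00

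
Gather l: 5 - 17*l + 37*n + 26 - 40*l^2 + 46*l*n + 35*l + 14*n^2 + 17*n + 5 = -40*l^2 + l*(46*n + 18) + 14*n^2 + 54*n + 36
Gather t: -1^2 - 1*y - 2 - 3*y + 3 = -4*y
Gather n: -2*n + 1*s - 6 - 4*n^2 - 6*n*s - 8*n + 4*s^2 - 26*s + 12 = -4*n^2 + n*(-6*s - 10) + 4*s^2 - 25*s + 6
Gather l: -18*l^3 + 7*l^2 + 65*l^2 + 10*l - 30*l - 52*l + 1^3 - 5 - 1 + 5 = -18*l^3 + 72*l^2 - 72*l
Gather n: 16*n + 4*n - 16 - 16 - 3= 20*n - 35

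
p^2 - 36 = (p - 6)*(p + 6)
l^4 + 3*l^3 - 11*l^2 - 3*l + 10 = (l - 2)*(l - 1)*(l + 1)*(l + 5)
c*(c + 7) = c^2 + 7*c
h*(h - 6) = h^2 - 6*h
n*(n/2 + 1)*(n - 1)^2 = n^4/2 - 3*n^2/2 + n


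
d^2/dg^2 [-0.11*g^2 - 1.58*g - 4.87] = -0.220000000000000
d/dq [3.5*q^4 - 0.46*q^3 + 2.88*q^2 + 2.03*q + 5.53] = 14.0*q^3 - 1.38*q^2 + 5.76*q + 2.03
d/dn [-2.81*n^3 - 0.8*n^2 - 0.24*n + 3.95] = -8.43*n^2 - 1.6*n - 0.24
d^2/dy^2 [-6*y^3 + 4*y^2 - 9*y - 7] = 8 - 36*y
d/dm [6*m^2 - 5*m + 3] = 12*m - 5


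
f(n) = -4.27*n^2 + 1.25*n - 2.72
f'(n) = 1.25 - 8.54*n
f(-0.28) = -3.40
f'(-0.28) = 3.64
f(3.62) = -54.15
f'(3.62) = -29.66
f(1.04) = -6.04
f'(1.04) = -7.63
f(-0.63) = -5.20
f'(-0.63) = 6.63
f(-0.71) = -5.76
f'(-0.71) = 7.31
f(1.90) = -15.76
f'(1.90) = -14.98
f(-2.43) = -30.97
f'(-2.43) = 22.00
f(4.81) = -95.50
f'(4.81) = -39.83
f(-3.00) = -44.90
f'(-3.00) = 26.87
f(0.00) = -2.72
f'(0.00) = 1.25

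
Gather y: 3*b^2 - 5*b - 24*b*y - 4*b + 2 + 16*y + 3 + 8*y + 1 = 3*b^2 - 9*b + y*(24 - 24*b) + 6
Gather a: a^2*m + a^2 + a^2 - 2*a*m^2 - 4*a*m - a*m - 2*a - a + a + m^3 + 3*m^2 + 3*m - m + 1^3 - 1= a^2*(m + 2) + a*(-2*m^2 - 5*m - 2) + m^3 + 3*m^2 + 2*m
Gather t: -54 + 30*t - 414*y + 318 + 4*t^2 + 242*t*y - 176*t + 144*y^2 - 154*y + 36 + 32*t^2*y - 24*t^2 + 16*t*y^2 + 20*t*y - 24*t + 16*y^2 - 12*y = t^2*(32*y - 20) + t*(16*y^2 + 262*y - 170) + 160*y^2 - 580*y + 300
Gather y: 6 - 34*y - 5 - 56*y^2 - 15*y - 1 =-56*y^2 - 49*y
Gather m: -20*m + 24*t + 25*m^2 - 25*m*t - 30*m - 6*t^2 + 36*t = 25*m^2 + m*(-25*t - 50) - 6*t^2 + 60*t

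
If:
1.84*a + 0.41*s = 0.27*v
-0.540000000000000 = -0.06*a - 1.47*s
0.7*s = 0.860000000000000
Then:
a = -21.10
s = 1.23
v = -141.93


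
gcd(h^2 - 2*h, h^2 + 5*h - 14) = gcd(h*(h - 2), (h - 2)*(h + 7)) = h - 2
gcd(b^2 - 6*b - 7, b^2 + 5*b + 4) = b + 1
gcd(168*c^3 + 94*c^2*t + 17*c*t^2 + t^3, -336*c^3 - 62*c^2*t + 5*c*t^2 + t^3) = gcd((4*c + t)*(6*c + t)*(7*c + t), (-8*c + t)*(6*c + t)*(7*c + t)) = 42*c^2 + 13*c*t + t^2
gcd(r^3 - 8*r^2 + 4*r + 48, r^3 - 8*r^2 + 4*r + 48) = r^3 - 8*r^2 + 4*r + 48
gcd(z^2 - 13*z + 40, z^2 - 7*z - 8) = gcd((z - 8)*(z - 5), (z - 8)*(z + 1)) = z - 8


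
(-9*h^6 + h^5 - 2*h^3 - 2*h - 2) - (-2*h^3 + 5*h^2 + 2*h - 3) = -9*h^6 + h^5 - 5*h^2 - 4*h + 1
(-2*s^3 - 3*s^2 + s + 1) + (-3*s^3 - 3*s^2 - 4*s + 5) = -5*s^3 - 6*s^2 - 3*s + 6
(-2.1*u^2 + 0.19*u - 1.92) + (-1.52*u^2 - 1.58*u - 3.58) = -3.62*u^2 - 1.39*u - 5.5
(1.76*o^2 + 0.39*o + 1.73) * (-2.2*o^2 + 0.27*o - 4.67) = -3.872*o^4 - 0.3828*o^3 - 11.9199*o^2 - 1.3542*o - 8.0791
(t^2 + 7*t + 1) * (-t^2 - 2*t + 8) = -t^4 - 9*t^3 - 7*t^2 + 54*t + 8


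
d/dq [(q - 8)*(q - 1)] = 2*q - 9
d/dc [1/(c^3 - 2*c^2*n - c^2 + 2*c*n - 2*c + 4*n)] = (-3*c^2 + 4*c*n + 2*c - 2*n + 2)/(c^3 - 2*c^2*n - c^2 + 2*c*n - 2*c + 4*n)^2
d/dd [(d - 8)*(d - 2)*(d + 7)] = 3*d^2 - 6*d - 54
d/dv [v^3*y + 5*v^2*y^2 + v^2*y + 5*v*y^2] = y*(3*v^2 + 10*v*y + 2*v + 5*y)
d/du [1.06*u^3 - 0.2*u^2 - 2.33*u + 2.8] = 3.18*u^2 - 0.4*u - 2.33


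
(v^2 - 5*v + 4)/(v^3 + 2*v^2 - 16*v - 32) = (v - 1)/(v^2 + 6*v + 8)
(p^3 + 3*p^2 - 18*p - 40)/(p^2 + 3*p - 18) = (p^3 + 3*p^2 - 18*p - 40)/(p^2 + 3*p - 18)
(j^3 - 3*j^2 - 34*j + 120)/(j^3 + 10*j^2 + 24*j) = (j^2 - 9*j + 20)/(j*(j + 4))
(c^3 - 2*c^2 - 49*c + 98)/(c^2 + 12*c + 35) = (c^2 - 9*c + 14)/(c + 5)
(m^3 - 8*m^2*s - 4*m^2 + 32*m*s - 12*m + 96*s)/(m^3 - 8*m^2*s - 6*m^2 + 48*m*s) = (m + 2)/m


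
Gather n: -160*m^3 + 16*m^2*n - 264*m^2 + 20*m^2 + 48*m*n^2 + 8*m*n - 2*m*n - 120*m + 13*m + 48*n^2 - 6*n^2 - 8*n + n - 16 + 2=-160*m^3 - 244*m^2 - 107*m + n^2*(48*m + 42) + n*(16*m^2 + 6*m - 7) - 14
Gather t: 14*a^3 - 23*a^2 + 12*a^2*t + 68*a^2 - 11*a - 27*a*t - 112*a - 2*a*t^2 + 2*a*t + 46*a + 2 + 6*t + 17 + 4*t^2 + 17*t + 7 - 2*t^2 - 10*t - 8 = 14*a^3 + 45*a^2 - 77*a + t^2*(2 - 2*a) + t*(12*a^2 - 25*a + 13) + 18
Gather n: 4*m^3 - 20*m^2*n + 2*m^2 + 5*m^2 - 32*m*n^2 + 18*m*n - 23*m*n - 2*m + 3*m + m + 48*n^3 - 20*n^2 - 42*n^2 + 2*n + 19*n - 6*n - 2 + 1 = 4*m^3 + 7*m^2 + 2*m + 48*n^3 + n^2*(-32*m - 62) + n*(-20*m^2 - 5*m + 15) - 1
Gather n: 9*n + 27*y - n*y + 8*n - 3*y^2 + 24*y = n*(17 - y) - 3*y^2 + 51*y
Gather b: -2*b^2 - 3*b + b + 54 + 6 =-2*b^2 - 2*b + 60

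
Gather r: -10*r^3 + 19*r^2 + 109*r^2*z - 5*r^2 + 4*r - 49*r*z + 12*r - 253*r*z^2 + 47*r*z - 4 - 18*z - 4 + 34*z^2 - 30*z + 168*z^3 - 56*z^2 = -10*r^3 + r^2*(109*z + 14) + r*(-253*z^2 - 2*z + 16) + 168*z^3 - 22*z^2 - 48*z - 8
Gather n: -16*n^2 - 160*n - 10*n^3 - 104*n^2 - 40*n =-10*n^3 - 120*n^2 - 200*n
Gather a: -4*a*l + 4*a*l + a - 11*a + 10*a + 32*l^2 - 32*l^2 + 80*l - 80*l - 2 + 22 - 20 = 0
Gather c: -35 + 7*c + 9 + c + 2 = 8*c - 24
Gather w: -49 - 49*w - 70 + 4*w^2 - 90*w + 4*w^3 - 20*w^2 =4*w^3 - 16*w^2 - 139*w - 119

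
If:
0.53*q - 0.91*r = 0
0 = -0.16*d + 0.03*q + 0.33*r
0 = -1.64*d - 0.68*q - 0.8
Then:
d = -0.38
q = -0.27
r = -0.16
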